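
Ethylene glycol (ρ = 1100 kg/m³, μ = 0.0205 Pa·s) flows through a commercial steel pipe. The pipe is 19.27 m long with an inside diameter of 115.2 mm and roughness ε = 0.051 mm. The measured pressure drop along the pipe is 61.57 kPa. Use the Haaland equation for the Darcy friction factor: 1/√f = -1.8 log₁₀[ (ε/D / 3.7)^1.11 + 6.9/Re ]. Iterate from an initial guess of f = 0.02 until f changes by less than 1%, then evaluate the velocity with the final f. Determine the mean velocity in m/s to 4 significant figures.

V ≈ 5.291 m/s

Rearranging Darcy-Weisbach: V = √(2·ΔP·D/(f·L·ρ)). With ε/D = 5.1e-05/0.1152 = 0.000443, iterate starting from f = 0.02:
  f = 0.02 → V = √(2·6.157e+04·0.1152/(0.02·19.27·1100)) = 5.785 m/s; Re = ρVD/μ = 3.576e+04; f → 0.02349
  f = 0.02349 → V = 5.338 m/s; Re = 3.299e+04; f → 0.02387
  f = 0.02387 → V = 5.295 m/s; Re = 3.273e+04; f → 0.0239
Converged (Δf/f < 1%). With the final f = 0.0239: V = √(2·6.157e+04·0.1152/(0.0239·19.27·1100)) = 5.291 m/s.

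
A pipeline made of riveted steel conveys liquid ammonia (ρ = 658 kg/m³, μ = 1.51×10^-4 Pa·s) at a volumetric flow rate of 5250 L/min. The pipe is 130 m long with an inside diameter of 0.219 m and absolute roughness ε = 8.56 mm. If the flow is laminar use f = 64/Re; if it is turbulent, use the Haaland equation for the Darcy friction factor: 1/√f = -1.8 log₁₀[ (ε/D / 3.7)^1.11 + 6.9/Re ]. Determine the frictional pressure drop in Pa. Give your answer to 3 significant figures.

ΔP ≈ 67600 Pa

Q = 5250 L/min = 5250/60000 = 0.0875 m³/s.
Cross-sectional area A = πD²/4 = π(0.219)²/4 = 0.03767 m²; mean velocity V = Q/A = 0.0875/0.03767 = 2.323 m/s.
Reynolds number Re = ρVD/μ = 658 · 2.323 · 0.219 / 0.000151 = 2.217e+06.
Re > 4000 → turbulent. Relative roughness ε/D = 0.00856/0.219 = 0.0391. Haaland: 1/√f = -1.8 log₁₀[(0.0391/3.7)^1.11 + 6.9/2.217e+06] = -1.8 log₁₀[0.0064 + 3.11e-06] = 3.948, so f = 0.06416.
Darcy-Weisbach: ΔP = f(L/D)(ρV²/2) = 0.06416·(130/0.219)·(658·2.323²/2) = 0.06416·593.6·1775 = 6.761e+04 Pa.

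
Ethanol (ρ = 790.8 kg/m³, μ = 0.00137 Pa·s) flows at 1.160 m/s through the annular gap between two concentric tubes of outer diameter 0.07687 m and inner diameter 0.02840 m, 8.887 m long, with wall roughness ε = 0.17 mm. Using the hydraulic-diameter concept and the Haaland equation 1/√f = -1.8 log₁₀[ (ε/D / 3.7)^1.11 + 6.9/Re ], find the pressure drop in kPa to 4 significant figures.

Hydraulic diameter D_h = 4A/P = D_o - D_i = 0.07687 - 0.0284 = 0.04847 m.
Re = ρVD_h/μ = 790.8·1.16·0.04847/0.00137 = 3.245e+04.
ε/D_h = 0.00017/0.04847 = 0.00351; Haaland gives 1/√f = -1.8 log₁₀[0.000441+0.000213] = 5.733, so f = 0.03043.
ΔP = f(L/D_h)(ρV²/2) = 0.03043·8.887/0.04847·532.1 = 2968 Pa.
ΔP = 2.968 kPa.

ΔP ≈ 2.968 kPa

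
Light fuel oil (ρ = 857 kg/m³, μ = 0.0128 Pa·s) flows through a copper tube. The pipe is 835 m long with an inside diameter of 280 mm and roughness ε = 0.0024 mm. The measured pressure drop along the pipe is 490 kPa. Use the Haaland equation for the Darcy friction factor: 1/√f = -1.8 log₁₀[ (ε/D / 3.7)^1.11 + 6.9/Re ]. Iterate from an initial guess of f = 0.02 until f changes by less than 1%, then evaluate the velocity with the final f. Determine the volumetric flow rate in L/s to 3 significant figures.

Q ≈ 281 L/s

Rearranging Darcy-Weisbach: V = √(2·ΔP·D/(f·L·ρ)). With ε/D = 2.4e-06/0.28 = 8.57e-06, iterate starting from f = 0.02:
  f = 0.02 → V = √(2·4.9e+05·0.28/(0.02·835·857)) = 4.379 m/s; Re = ρVD/μ = 8.209e+04; f → 0.01861
  f = 0.01861 → V = 4.539 m/s; Re = 8.51e+04; f → 0.01847
Converged (Δf/f < 1%). With the final f = 0.01847: V = √(2·4.9e+05·0.28/(0.01847·835·857)) = 4.557 m/s.
Q = V·A = 4.557·(π/4·0.28²) = 0.2806 m³/s = 281 L/s.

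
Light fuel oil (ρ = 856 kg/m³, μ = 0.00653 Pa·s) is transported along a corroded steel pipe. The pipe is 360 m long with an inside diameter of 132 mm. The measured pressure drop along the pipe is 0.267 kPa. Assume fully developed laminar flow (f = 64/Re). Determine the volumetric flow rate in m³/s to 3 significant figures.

For laminar flow, f = 64/Re with Re = ρVD/μ, so Darcy-Weisbach reduces to ΔP = 32μLV/D². Solving for V: V = ΔP·D²/(32μL) = 267·(0.132)²/(32·0.00653·360) = 0.06184 m/s.
Check: Re = ρVD/μ = 856·0.06184·0.132/0.00653 = 1070 < 2300, so the laminar assumption holds.
Q = V·A = 0.06184·(π/4·0.132²) = 0.0008463 m³/s = 8.46×10^-4 m³/s.

Q ≈ 8.46×10^-4 m³/s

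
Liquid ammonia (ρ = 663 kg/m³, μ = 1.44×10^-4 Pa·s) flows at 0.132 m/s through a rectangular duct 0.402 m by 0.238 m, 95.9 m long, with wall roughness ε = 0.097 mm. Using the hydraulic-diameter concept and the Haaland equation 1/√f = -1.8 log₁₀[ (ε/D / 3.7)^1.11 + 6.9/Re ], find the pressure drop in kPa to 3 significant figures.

ΔP ≈ 0.0331 kPa

Hydraulic diameter D_h = 4A/P = 4·(0.402·0.238)/(2·(0.402+0.238)) = 0.3827/1.28 = 0.299 m.
Re = ρVD_h/μ = 663·0.132·0.299/0.000144 = 1.817e+05.
ε/D_h = 9.7e-05/0.299 = 0.000324; Haaland gives 1/√f = -1.8 log₁₀[3.14e-05+3.8e-05] = 7.486, so f = 0.01784.
ΔP = f(L/D_h)(ρV²/2) = 0.01784·95.9/0.299·5.776 = 33.06 Pa.
ΔP = 0.0331 kPa.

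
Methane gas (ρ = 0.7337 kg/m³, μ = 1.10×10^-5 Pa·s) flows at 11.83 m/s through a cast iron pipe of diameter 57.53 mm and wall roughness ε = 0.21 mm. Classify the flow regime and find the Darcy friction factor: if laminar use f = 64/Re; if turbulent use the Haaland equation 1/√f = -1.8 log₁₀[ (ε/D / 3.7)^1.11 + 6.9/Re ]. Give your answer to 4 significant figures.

Re = ρVD/μ = 0.7337·11.83·0.05753/1.1e-05 = 4.539e+04.
Re > 4000 → turbulent. ε/D = 0.00021/0.05753 = 0.00365; Haaland: 1/√f = -1.8 log₁₀[0.000461 + 0.000152] = 5.783, so f = 0.0299.

f ≈ 0.02990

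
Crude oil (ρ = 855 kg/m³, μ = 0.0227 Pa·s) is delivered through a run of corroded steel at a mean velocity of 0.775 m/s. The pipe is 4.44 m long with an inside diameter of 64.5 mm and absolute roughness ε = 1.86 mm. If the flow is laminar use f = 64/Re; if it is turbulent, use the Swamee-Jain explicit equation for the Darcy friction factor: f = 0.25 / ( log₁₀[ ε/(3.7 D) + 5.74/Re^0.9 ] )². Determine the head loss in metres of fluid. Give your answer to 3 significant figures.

h_f ≈ 0.0716 m

Reynolds number Re = ρVD/μ = 855 · 0.775 · 0.0645 / 0.0227 = 1883.
Re < 2300 → laminar flow, so f = 64/Re = 64/1883 = 0.03399 (the turbulent correlation is not needed).
Darcy-Weisbach: ΔP = f(L/D)(ρV²/2) = 0.03399·(4.44/0.0645)·(855·0.775²/2) = 0.03399·68.84·256.8 = 600.8 Pa.
Head loss h_f = ΔP/(ρg) = 600.8/(855·9.81) = 0.0716 m.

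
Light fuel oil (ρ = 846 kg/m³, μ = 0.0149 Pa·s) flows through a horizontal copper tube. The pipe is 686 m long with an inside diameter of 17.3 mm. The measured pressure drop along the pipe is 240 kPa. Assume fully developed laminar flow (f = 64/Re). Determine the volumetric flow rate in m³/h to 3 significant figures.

Q ≈ 0.186 m³/h

For laminar flow, f = 64/Re with Re = ρVD/μ, so Darcy-Weisbach reduces to ΔP = 32μLV/D². Solving for V: V = ΔP·D²/(32μL) = 2.4e+05·(0.0173)²/(32·0.0149·686) = 0.2196 m/s.
Check: Re = ρVD/μ = 846·0.2196·0.0173/0.0149 = 215.7 < 2300, so the laminar assumption holds.
Q = V·A = 0.2196·(π/4·0.0173²) = 5.162e-05 m³/s = 0.186 m³/h.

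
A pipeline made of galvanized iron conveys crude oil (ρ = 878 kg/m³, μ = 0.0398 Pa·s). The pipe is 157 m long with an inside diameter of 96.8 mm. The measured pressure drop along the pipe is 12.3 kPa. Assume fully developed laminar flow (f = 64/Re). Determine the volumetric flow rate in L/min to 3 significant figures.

For laminar flow, f = 64/Re with Re = ρVD/μ, so Darcy-Weisbach reduces to ΔP = 32μLV/D². Solving for V: V = ΔP·D²/(32μL) = 1.23e+04·(0.0968)²/(32·0.0398·157) = 0.5764 m/s.
Check: Re = ρVD/μ = 878·0.5764·0.0968/0.0398 = 1231 < 2300, so the laminar assumption holds.
Q = V·A = 0.5764·(π/4·0.0968²) = 0.004242 m³/s = 255 L/min.

Q ≈ 255 L/min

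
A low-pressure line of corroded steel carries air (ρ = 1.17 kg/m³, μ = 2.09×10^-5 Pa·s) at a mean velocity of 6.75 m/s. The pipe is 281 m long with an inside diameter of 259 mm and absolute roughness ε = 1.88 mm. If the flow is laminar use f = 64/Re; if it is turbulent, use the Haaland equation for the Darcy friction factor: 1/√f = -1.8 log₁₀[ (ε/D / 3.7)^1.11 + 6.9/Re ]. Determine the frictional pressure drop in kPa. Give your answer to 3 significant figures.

Reynolds number Re = ρVD/μ = 1.17 · 6.75 · 0.259 / 2.09e-05 = 9.787e+04.
Re > 4000 → turbulent. Relative roughness ε/D = 0.00188/0.259 = 0.00726. Haaland: 1/√f = -1.8 log₁₀[(0.00726/3.7)^1.11 + 6.9/9.787e+04] = -1.8 log₁₀[0.000988 + 7.05e-05] = 5.355, so f = 0.03487.
Darcy-Weisbach: ΔP = f(L/D)(ρV²/2) = 0.03487·(281/0.259)·(1.17·6.75²/2) = 0.03487·1085·26.65 = 1008 Pa.
ΔP = 1008 Pa = 1.01 kPa.

ΔP ≈ 1.01 kPa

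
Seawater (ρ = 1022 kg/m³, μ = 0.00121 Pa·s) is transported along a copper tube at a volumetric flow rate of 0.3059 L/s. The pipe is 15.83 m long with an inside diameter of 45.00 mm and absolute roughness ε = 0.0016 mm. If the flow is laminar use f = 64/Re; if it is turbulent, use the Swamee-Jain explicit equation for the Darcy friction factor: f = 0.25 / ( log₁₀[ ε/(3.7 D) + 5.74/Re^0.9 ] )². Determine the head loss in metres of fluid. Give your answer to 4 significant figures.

Q = 0.3059 L/s = 0.3059/1000 = 0.0003059 m³/s.
Cross-sectional area A = πD²/4 = π(0.045)²/4 = 0.00159 m²; mean velocity V = Q/A = 0.0003059/0.00159 = 0.1923 m/s.
Reynolds number Re = ρVD/μ = 1022 · 0.1923 · 0.045 / 0.00121 = 7310.
Re > 4000 → turbulent. Relative roughness ε/D = 1.6e-06/0.045 = 3.56e-05. Swamee-Jain: f = 0.25/(log₁₀[3.56e-05/3.7 + 5.74/7310^0.9])² = 0.25/(log₁₀[9.61e-06 + 0.00191])² = 0.25/(-2.716)² = 0.03388.
Darcy-Weisbach: ΔP = f(L/D)(ρV²/2) = 0.03388·(15.83/0.045)·(1022·0.1923²/2) = 0.03388·351.8·18.9 = 225.3 Pa.
Head loss h_f = ΔP/(ρg) = 225.3/(1022·9.81) = 0.02247 m.

h_f ≈ 0.02247 m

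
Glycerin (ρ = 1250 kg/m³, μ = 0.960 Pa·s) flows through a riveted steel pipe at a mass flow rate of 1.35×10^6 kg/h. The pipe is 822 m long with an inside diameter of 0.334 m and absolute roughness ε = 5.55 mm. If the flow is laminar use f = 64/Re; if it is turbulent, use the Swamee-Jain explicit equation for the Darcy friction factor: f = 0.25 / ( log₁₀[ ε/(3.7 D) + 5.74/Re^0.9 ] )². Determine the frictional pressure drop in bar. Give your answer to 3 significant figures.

ṁ = 1.35×10^6 kg/h = 1.35×10^6/3600 = 375 kg/s.
A = πD²/4 = π(0.334)²/4 = 0.08762 m²; mean velocity V = ṁ/(ρA) = 375/(1250 · 0.08762) = 3.424 m/s.
Reynolds number Re = ρVD/μ = 1250 · 3.424 · 0.334 / 0.96 = 1489.
Re < 2300 → laminar flow, so f = 64/Re = 64/1489 = 0.04298 (the turbulent correlation is not needed).
Darcy-Weisbach: ΔP = f(L/D)(ρV²/2) = 0.04298·(822/0.334)·(1250·3.424²/2) = 0.04298·2461·7328 = 7.751e+05 Pa.
ΔP = 7.751e+05 Pa = 7.75 bar.

ΔP ≈ 7.75 bar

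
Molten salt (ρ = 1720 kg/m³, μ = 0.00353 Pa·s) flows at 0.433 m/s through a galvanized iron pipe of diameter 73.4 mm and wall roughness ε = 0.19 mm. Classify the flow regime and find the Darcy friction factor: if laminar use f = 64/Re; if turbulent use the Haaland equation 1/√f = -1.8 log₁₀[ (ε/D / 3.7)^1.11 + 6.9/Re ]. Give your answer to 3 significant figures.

f ≈ 0.0317

Re = ρVD/μ = 1720·0.433·0.0734/0.00353 = 1.549e+04.
Re > 4000 → turbulent. ε/D = 0.00019/0.0734 = 0.00259; Haaland: 1/√f = -1.8 log₁₀[0.000315 + 0.000446] = 5.614, so f = 0.03173.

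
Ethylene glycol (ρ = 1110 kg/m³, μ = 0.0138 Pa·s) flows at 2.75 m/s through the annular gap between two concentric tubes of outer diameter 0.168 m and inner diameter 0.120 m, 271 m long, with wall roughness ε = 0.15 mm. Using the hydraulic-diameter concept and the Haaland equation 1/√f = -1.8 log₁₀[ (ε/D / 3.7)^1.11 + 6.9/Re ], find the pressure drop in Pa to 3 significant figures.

ΔP ≈ 821000 Pa

Hydraulic diameter D_h = 4A/P = D_o - D_i = 0.168 - 0.12 = 0.048 m.
Re = ρVD_h/μ = 1110·2.75·0.048/0.0138 = 1.062e+04.
ε/D_h = 0.00015/0.048 = 0.00312; Haaland gives 1/√f = -1.8 log₁₀[0.000388+0.00065] = 5.371, so f = 0.03466.
ΔP = f(L/D_h)(ρV²/2) = 0.03466·271/0.048·4197 = 8.214e+05 Pa.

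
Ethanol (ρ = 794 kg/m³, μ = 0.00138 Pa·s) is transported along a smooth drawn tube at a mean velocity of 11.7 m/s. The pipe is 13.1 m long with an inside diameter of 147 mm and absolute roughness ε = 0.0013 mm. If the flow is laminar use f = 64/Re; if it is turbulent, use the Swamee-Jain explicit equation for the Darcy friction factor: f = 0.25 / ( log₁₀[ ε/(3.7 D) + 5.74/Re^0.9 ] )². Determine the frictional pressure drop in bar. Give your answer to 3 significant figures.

ΔP ≈ 0.574 bar

Reynolds number Re = ρVD/μ = 794 · 11.7 · 0.147 / 0.00138 = 9.896e+05.
Re > 4000 → turbulent. Relative roughness ε/D = 1.3e-06/0.147 = 8.84e-06. Swamee-Jain: f = 0.25/(log₁₀[8.84e-06/3.7 + 5.74/9.896e+05^0.9])² = 0.25/(log₁₀[2.39e-06 + 2.31e-05])² = 0.25/(-4.594)² = 0.01184.
Darcy-Weisbach: ΔP = f(L/D)(ρV²/2) = 0.01184·(13.1/0.147)·(794·11.7²/2) = 0.01184·89.12·5.435e+04 = 5.736e+04 Pa.
ΔP = 5.736e+04 Pa = 0.574 bar.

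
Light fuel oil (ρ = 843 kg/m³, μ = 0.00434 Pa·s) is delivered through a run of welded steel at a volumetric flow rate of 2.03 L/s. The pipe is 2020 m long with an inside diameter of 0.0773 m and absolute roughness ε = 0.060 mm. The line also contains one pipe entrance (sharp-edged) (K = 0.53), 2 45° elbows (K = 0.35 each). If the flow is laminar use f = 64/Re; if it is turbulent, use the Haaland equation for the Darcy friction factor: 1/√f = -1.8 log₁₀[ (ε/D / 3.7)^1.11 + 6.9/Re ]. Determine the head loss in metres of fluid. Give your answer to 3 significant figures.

h_f ≈ 8.90 m

Q = 2.03 L/s = 2.03/1000 = 0.00203 m³/s.
Cross-sectional area A = πD²/4 = π(0.0773)²/4 = 0.004693 m²; mean velocity V = Q/A = 0.00203/0.004693 = 0.4326 m/s.
Reynolds number Re = ρVD/μ = 843 · 0.4326 · 0.0773 / 0.00434 = 6495.
Re > 4000 → turbulent. Relative roughness ε/D = 6e-05/0.0773 = 0.000776. Haaland: 1/√f = -1.8 log₁₀[(0.000776/3.7)^1.11 + 6.9/6495] = -1.8 log₁₀[8.26e-05 + 0.00106] = 5.294, so f = 0.03568.
Total minor-loss coefficient ΣK = 1·0.53 + 2·0.35 = 1.23.
ΔP = [f·L/D + ΣK]·(ρV²/2) = [0.03568·2020/0.0773 + 1.23]·(843·0.4326²/2) = [932.4 + 1.23]·78.87 = 7.363e+04 Pa.
Head loss h_f = ΔP/(ρg) = 7.363e+04/(843·9.81) = 8.90 m.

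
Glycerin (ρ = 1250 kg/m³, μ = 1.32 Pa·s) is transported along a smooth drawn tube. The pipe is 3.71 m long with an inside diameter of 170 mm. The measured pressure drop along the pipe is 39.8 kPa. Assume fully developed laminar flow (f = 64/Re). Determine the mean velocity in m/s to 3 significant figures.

For laminar flow, f = 64/Re with Re = ρVD/μ, so Darcy-Weisbach reduces to ΔP = 32μLV/D². Solving for V: V = ΔP·D²/(32μL) = 3.98e+04·(0.17)²/(32·1.32·3.71) = 7.34 m/s.
Check: Re = ρVD/μ = 1250·7.34·0.17/1.32 = 1182 < 2300, so the laminar assumption holds.

V ≈ 7.34 m/s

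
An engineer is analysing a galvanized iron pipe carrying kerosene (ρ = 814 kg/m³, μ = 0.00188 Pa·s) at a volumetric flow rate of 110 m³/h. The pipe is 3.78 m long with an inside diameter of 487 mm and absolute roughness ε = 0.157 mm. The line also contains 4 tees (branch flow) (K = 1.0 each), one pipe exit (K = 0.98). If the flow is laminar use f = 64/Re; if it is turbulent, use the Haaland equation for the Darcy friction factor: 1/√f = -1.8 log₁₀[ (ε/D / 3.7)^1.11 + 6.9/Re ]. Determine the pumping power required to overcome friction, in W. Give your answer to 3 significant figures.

Q = 110 m³/h = 110/3600 = 0.03056 m³/s.
Cross-sectional area A = πD²/4 = π(0.487)²/4 = 0.1863 m²; mean velocity V = Q/A = 0.03056/0.1863 = 0.164 m/s.
Reynolds number Re = ρVD/μ = 814 · 0.164 · 0.487 / 0.00188 = 3.459e+04.
Re > 4000 → turbulent. Relative roughness ε/D = 0.000157/0.487 = 0.000322. Haaland: 1/√f = -1.8 log₁₀[(0.000322/3.7)^1.11 + 6.9/3.459e+04] = -1.8 log₁₀[3.12e-05 + 0.000199] = 6.547, so f = 0.02333.
Total minor-loss coefficient ΣK = 4·1 + 1·0.98 = 4.98.
ΔP = [f·L/D + ΣK]·(ρV²/2) = [0.02333·3.78/0.487 + 4.98]·(814·0.164²/2) = [0.1811 + 4.98]·10.95 = 56.52 Pa.
Pumping power P = QΔP = 0.03056·56.52 = 1.727 W = 1.73 W.

P ≈ 1.73 W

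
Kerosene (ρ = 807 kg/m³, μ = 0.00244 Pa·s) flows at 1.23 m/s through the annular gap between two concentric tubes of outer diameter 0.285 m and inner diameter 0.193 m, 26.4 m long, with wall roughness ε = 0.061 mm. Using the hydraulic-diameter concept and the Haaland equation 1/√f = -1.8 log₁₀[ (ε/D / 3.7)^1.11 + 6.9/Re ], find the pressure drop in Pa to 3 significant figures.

ΔP ≈ 4180 Pa

Hydraulic diameter D_h = 4A/P = D_o - D_i = 0.285 - 0.193 = 0.092 m.
Re = ρVD_h/μ = 807·1.23·0.092/0.00244 = 3.743e+04.
ε/D_h = 6.1e-05/0.092 = 0.000663; Haaland gives 1/√f = -1.8 log₁₀[6.94e-05+0.000184] = 6.472, so f = 0.02387.
ΔP = f(L/D_h)(ρV²/2) = 0.02387·26.4/0.092·610.5 = 4182 Pa.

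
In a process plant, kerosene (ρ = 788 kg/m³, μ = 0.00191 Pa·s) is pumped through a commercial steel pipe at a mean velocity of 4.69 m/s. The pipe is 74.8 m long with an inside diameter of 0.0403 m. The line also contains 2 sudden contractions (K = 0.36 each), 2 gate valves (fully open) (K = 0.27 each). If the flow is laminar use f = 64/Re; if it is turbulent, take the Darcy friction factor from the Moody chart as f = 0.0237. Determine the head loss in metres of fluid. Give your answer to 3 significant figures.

Reynolds number Re = ρVD/μ = 788 · 4.69 · 0.0403 / 0.00191 = 7.798e+04.
Re > 4000 → turbulent; use the Moody-chart value f = 0.0237.
Total minor-loss coefficient ΣK = 2·0.36 + 2·0.27 = 1.26.
ΔP = [f·L/D + ΣK]·(ρV²/2) = [0.0237·74.8/0.0403 + 1.26]·(788·4.69²/2) = [43.99 + 1.26]·8666 = 3.921e+05 Pa.
Head loss h_f = ΔP/(ρg) = 3.921e+05/(788·9.81) = 50.7 m.

h_f ≈ 50.7 m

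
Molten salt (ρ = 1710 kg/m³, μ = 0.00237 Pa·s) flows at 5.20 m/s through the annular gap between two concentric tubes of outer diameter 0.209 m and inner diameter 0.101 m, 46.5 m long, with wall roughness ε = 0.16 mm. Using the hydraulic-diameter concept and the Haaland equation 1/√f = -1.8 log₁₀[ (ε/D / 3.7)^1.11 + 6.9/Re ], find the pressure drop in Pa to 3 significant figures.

ΔP ≈ 221000 Pa

Hydraulic diameter D_h = 4A/P = D_o - D_i = 0.209 - 0.101 = 0.108 m.
Re = ρVD_h/μ = 1710·5.2·0.108/0.00237 = 4.052e+05.
ε/D_h = 0.00016/0.108 = 0.00148; Haaland gives 1/√f = -1.8 log₁₀[0.000169+1.7e-05] = 6.713, so f = 0.02219.
ΔP = f(L/D_h)(ρV²/2) = 0.02219·46.5/0.108·2.312e+04 = 2.209e+05 Pa.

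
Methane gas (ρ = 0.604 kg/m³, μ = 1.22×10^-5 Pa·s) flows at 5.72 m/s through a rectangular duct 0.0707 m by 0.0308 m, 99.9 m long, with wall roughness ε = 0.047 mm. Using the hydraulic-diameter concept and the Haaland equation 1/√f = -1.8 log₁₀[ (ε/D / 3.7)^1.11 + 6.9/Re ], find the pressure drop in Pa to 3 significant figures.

Hydraulic diameter D_h = 4A/P = 4·(0.0707·0.0308)/(2·(0.0707+0.0308)) = 0.00871/0.203 = 0.04291 m.
Re = ρVD_h/μ = 0.604·5.72·0.04291/1.22e-05 = 1.215e+04.
ε/D_h = 4.7e-05/0.04291 = 0.0011; Haaland gives 1/√f = -1.8 log₁₀[0.000121+0.000568] = 5.691, so f = 0.03087.
ΔP = f(L/D_h)(ρV²/2) = 0.03087·99.9/0.04291·9.881 = 710.3 Pa.

ΔP ≈ 710 Pa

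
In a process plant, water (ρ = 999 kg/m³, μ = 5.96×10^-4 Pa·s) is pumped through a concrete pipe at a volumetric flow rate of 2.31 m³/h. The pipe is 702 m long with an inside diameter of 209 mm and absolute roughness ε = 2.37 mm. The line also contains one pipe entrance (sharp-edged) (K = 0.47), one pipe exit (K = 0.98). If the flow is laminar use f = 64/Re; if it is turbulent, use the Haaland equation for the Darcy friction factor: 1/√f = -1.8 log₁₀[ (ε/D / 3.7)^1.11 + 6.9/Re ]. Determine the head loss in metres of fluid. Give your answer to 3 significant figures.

Q = 2.31 m³/h = 2.31/3600 = 0.0006417 m³/s.
Cross-sectional area A = πD²/4 = π(0.209)²/4 = 0.03431 m²; mean velocity V = Q/A = 0.0006417/0.03431 = 0.0187 m/s.
Reynolds number Re = ρVD/μ = 999 · 0.0187 · 0.209 / 0.000596 = 6552.
Re > 4000 → turbulent. Relative roughness ε/D = 0.00237/0.209 = 0.0113. Haaland: 1/√f = -1.8 log₁₀[(0.0113/3.7)^1.11 + 6.9/6552] = -1.8 log₁₀[0.00162 + 0.00105] = 4.631, so f = 0.04663.
Total minor-loss coefficient ΣK = 1·0.47 + 1·0.98 = 1.45.
ΔP = [f·L/D + ΣK]·(ρV²/2) = [0.04663·702/0.209 + 1.45]·(999·0.0187²/2) = [156.6 + 1.45]·0.1747 = 27.62 Pa.
Head loss h_f = ΔP/(ρg) = 27.62/(999·9.81) = 0.00282 m.

h_f ≈ 0.00282 m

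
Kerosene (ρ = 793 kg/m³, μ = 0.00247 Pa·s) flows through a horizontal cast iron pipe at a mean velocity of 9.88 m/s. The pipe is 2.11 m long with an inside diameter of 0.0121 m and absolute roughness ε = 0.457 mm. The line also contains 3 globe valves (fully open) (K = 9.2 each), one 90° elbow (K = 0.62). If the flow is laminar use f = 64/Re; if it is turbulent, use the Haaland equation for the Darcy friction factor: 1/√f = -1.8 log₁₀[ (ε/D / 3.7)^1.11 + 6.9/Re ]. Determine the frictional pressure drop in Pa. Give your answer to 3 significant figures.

ΔP ≈ 1.52×10^6 Pa

Reynolds number Re = ρVD/μ = 793 · 9.88 · 0.0121 / 0.00247 = 3.838e+04.
Re > 4000 → turbulent. Relative roughness ε/D = 0.000457/0.0121 = 0.0378. Haaland: 1/√f = -1.8 log₁₀[(0.0378/3.7)^1.11 + 6.9/3.838e+04] = -1.8 log₁₀[0.00616 + 0.00018] = 3.956, so f = 0.06391.
Total minor-loss coefficient ΣK = 3·9.2 + 1·0.62 = 28.2.
ΔP = [f·L/D + ΣK]·(ρV²/2) = [0.06391·2.11/0.0121 + 28.2]·(793·9.88²/2) = [11.14 + 28.2]·3.87e+04 = 1.524e+06 Pa.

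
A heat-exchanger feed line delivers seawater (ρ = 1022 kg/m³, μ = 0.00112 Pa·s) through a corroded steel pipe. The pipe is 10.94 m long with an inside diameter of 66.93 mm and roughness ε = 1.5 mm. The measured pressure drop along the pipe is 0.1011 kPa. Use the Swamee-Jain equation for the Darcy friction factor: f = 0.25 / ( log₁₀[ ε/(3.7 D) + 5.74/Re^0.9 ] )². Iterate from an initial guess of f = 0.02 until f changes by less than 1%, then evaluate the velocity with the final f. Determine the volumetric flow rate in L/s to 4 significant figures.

Q ≈ 0.5182 L/s

Rearranging Darcy-Weisbach: V = √(2·ΔP·D/(f·L·ρ)). With ε/D = 0.0015/0.06693 = 0.0224, iterate starting from f = 0.02:
  f = 0.02 → V = √(2·101.1·0.06693/(0.02·10.94·1022)) = 0.246 m/s; Re = ρVD/μ = 1.502e+04; f → 0.05401
  f = 0.05401 → V = 0.1497 m/s; Re = 9143; f → 0.05573
  f = 0.05573 → V = 0.1474 m/s; Re = 9001; f → 0.05579
Converged (Δf/f < 1%). With the final f = 0.05579: V = √(2·101.1·0.06693/(0.05579·10.94·1022)) = 0.1473 m/s.
Q = V·A = 0.1473·(π/4·0.06693²) = 0.0005182 m³/s = 0.5182 L/s.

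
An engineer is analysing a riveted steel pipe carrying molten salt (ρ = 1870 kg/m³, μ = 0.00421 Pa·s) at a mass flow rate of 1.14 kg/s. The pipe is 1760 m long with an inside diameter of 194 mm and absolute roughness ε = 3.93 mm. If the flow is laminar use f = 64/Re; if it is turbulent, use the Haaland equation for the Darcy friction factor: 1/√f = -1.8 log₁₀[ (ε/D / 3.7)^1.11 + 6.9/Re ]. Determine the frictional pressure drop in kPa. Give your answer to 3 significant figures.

A = πD²/4 = π(0.194)²/4 = 0.02956 m²; mean velocity V = ṁ/(ρA) = 1.14/(1870 · 0.02956) = 0.02062 m/s.
Reynolds number Re = ρVD/μ = 1870 · 0.02062 · 0.194 / 0.00421 = 1777.
Re < 2300 → laminar flow, so f = 64/Re = 64/1777 = 0.03601 (the turbulent correlation is not needed).
Darcy-Weisbach: ΔP = f(L/D)(ρV²/2) = 0.03601·(1760/0.194)·(1870·0.02062²/2) = 0.03601·9072·0.3977 = 129.9 Pa.
ΔP = 129.9 Pa = 0.130 kPa.

ΔP ≈ 0.130 kPa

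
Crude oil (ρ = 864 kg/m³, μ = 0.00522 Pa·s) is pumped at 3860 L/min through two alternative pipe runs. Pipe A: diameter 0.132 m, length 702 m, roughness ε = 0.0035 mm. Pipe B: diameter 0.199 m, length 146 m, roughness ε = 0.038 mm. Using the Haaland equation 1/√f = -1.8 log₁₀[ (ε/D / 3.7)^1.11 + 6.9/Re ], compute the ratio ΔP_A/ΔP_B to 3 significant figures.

ΔP_A/ΔP_B ≈ 33.3

Pipe A: V = Q/A = 0.06433/0.01368 = 4.701 m/s; Re = 1.027e+05; ε/D = 2.65e-05; Haaland → f = 0.01783; ΔP_A = f(L/D)(ρV²/2) = 9.054e+05 Pa.
Pipe B: V = Q/A = 0.06433/0.0311 = 2.068 m/s; Re = 6.813e+04; ε/D = 0.000191; Haaland → f = 0.02003; ΔP_B = f(L/D)(ρV²/2) = 2.716e+04 Pa.
ΔP_A/ΔP_B = 9.054e+05/2.716e+04 = 33.3.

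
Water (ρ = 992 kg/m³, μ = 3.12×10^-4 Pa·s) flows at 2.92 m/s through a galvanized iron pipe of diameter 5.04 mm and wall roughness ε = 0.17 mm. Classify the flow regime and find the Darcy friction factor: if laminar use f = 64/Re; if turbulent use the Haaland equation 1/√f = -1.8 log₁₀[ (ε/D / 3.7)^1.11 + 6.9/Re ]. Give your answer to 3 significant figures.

Re = ρVD/μ = 992·2.92·0.00504/0.000312 = 4.679e+04.
Re > 4000 → turbulent. ε/D = 0.00017/0.00504 = 0.0337; Haaland: 1/√f = -1.8 log₁₀[0.00544 + 0.000147] = 4.055, so f = 0.06081.

f ≈ 0.0608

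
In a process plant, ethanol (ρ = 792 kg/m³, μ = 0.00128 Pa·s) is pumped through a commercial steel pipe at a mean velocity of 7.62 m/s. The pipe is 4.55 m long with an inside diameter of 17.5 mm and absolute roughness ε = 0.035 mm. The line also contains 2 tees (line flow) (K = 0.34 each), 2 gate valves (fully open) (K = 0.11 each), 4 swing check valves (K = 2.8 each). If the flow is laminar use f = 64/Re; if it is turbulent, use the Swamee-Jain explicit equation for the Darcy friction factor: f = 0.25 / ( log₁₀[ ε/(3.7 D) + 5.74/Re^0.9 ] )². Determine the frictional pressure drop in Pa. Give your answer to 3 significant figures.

Reynolds number Re = ρVD/μ = 792 · 7.62 · 0.0175 / 0.00128 = 8.251e+04.
Re > 4000 → turbulent. Relative roughness ε/D = 3.5e-05/0.0175 = 0.002. Swamee-Jain: f = 0.25/(log₁₀[0.002/3.7 + 5.74/8.251e+04^0.9])² = 0.25/(log₁₀[0.000541 + 0.000216])² = 0.25/(-3.121)² = 0.02566.
Total minor-loss coefficient ΣK = 2·0.34 + 2·0.11 + 4·2.8 = 12.1.
ΔP = [f·L/D + ΣK]·(ρV²/2) = [0.02566·4.55/0.0175 + 12.1]·(792·7.62²/2) = [6.672 + 12.1]·2.299e+04 = 4.316e+05 Pa.

ΔP ≈ 432000 Pa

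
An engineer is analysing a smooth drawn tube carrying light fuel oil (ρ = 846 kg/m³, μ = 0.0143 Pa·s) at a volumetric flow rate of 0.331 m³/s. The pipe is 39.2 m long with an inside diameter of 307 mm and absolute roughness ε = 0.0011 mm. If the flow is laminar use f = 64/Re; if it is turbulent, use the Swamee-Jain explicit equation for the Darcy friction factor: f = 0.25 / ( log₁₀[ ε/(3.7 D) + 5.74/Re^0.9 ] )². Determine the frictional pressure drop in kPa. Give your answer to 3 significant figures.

Cross-sectional area A = πD²/4 = π(0.307)²/4 = 0.07402 m²; mean velocity V = Q/A = 0.331/0.07402 = 4.472 m/s.
Reynolds number Re = ρVD/μ = 846 · 4.472 · 0.307 / 0.0143 = 8.121e+04.
Re > 4000 → turbulent. Relative roughness ε/D = 1.1e-06/0.307 = 3.58e-06. Swamee-Jain: f = 0.25/(log₁₀[3.58e-06/3.7 + 5.74/8.121e+04^0.9])² = 0.25/(log₁₀[9.68e-07 + 0.000219])² = 0.25/(-3.658)² = 0.01868.
Darcy-Weisbach: ΔP = f(L/D)(ρV²/2) = 0.01868·(39.2/0.307)·(846·4.472²/2) = 0.01868·127.7·8458 = 2.018e+04 Pa.
ΔP = 2.018e+04 Pa = 20.2 kPa.

ΔP ≈ 20.2 kPa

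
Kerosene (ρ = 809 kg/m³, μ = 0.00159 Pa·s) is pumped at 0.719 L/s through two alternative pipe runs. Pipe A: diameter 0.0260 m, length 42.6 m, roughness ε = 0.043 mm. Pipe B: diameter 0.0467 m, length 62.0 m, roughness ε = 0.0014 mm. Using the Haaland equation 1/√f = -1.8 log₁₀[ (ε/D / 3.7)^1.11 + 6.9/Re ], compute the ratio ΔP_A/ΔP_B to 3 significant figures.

ΔP_A/ΔP_B ≈ 12.2

Pipe A: V = Q/A = 0.000719/0.0005309 = 1.354 m/s; Re = 1.792e+04; ε/D = 0.00165; Haaland → f = 0.02942; ΔP_A = f(L/D)(ρV²/2) = 3.575e+04 Pa.
Pipe B: V = Q/A = 0.000719/0.001713 = 0.4198 m/s; Re = 9974; ε/D = 3e-05; Haaland → f = 0.03094; ΔP_B = f(L/D)(ρV²/2) = 2927 Pa.
ΔP_A/ΔP_B = 3.575e+04/2927 = 12.2.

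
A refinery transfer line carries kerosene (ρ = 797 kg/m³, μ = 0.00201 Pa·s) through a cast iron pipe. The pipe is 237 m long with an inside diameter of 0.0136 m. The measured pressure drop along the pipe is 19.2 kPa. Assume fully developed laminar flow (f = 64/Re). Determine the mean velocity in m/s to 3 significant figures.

For laminar flow, f = 64/Re with Re = ρVD/μ, so Darcy-Weisbach reduces to ΔP = 32μLV/D². Solving for V: V = ΔP·D²/(32μL) = 1.92e+04·(0.0136)²/(32·0.00201·237) = 0.233 m/s.
Check: Re = ρVD/μ = 797·0.233·0.0136/0.00201 = 1256 < 2300, so the laminar assumption holds.

V ≈ 0.233 m/s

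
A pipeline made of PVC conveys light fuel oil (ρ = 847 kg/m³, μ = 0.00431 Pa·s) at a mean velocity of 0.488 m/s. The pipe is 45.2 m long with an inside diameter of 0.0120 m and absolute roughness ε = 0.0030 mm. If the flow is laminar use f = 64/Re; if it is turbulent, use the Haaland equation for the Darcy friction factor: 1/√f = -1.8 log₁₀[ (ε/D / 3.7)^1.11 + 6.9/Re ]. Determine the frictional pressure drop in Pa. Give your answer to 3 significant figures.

ΔP ≈ 21100 Pa

Reynolds number Re = ρVD/μ = 847 · 0.488 · 0.012 / 0.00431 = 1151.
Re < 2300 → laminar flow, so f = 64/Re = 64/1151 = 0.05561 (the turbulent correlation is not needed).
Darcy-Weisbach: ΔP = f(L/D)(ρV²/2) = 0.05561·(45.2/0.012)·(847·0.488²/2) = 0.05561·3767·100.9 = 2.113e+04 Pa.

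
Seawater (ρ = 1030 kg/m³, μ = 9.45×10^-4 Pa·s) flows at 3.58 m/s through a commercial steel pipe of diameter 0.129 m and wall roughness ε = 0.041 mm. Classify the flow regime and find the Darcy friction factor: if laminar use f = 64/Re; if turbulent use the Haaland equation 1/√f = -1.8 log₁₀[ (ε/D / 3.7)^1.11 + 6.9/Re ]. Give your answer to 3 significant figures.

f ≈ 0.0163

Re = ρVD/μ = 1030·3.58·0.129/0.000945 = 5.034e+05.
Re > 4000 → turbulent. ε/D = 4.1e-05/0.129 = 0.000318; Haaland: 1/√f = -1.8 log₁₀[3.07e-05 + 1.37e-05] = 7.835, so f = 0.01629.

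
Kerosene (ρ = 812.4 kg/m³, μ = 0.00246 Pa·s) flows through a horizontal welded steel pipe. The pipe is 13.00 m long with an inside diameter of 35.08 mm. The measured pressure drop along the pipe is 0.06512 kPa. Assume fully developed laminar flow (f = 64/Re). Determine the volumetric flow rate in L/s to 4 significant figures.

Q ≈ 0.07569 L/s

For laminar flow, f = 64/Re with Re = ρVD/μ, so Darcy-Weisbach reduces to ΔP = 32μLV/D². Solving for V: V = ΔP·D²/(32μL) = 65.12·(0.03508)²/(32·0.00246·13) = 0.07831 m/s.
Check: Re = ρVD/μ = 812.4·0.07831·0.03508/0.00246 = 907.2 < 2300, so the laminar assumption holds.
Q = V·A = 0.07831·(π/4·0.03508²) = 7.569e-05 m³/s = 0.07569 L/s.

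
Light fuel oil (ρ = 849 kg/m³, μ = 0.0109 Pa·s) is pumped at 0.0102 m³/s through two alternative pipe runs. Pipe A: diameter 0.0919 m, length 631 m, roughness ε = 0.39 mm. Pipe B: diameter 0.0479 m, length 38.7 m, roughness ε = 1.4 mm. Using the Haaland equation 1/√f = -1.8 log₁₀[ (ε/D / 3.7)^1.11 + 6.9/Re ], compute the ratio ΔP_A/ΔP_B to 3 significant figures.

ΔP_A/ΔP_B ≈ 0.388

Pipe A: V = Q/A = 0.0102/0.006633 = 1.538 m/s; Re = 1.101e+04; ε/D = 0.00424; Haaland → f = 0.03592; ΔP_A = f(L/D)(ρV²/2) = 2.476e+05 Pa.
Pipe B: V = Q/A = 0.0102/0.001802 = 5.66 m/s; Re = 2.112e+04; ε/D = 0.0292; Haaland → f = 0.05814; ΔP_B = f(L/D)(ρV²/2) = 6.388e+05 Pa.
ΔP_A/ΔP_B = 2.476e+05/6.388e+05 = 0.388.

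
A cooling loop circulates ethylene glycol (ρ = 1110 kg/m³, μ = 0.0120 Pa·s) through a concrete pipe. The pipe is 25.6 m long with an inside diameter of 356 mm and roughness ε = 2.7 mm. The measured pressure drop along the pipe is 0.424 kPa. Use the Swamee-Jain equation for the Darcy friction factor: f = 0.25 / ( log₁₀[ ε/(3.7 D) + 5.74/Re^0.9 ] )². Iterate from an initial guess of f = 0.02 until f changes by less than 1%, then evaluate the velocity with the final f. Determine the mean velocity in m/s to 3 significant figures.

Rearranging Darcy-Weisbach: V = √(2·ΔP·D/(f·L·ρ)). With ε/D = 0.0027/0.356 = 0.00758, iterate starting from f = 0.02:
  f = 0.02 → V = √(2·424·0.356/(0.02·25.6·1110)) = 0.7288 m/s; Re = ρVD/μ = 2.4e+04; f → 0.03792
  f = 0.03792 → V = 0.5293 m/s; Re = 1.743e+04; f → 0.03893
  f = 0.03893 → V = 0.5224 m/s; Re = 1.72e+04; f → 0.03898
Converged (Δf/f < 1%). With the final f = 0.03898: V = √(2·424·0.356/(0.03898·25.6·1110)) = 0.522 m/s.

V ≈ 0.522 m/s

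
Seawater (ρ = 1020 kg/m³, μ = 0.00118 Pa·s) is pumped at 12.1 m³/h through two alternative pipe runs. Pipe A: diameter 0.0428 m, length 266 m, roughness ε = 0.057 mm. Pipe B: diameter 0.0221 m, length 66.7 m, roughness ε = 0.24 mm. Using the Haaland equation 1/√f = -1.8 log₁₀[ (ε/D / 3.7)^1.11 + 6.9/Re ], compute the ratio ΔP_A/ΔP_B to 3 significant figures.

ΔP_A/ΔP_B ≈ 0.0867

Pipe A: V = Q/A = 0.003361/0.001439 = 2.336 m/s; Re = 8.643e+04; ε/D = 0.00133; Haaland → f = 0.02332; ΔP_A = f(L/D)(ρV²/2) = 4.035e+05 Pa.
Pipe B: V = Q/A = 0.003361/0.0003836 = 8.762 m/s; Re = 1.674e+05; ε/D = 0.0109; Haaland → f = 0.03938; ΔP_B = f(L/D)(ρV²/2) = 4.654e+06 Pa.
ΔP_A/ΔP_B = 4.035e+05/4.654e+06 = 0.0867.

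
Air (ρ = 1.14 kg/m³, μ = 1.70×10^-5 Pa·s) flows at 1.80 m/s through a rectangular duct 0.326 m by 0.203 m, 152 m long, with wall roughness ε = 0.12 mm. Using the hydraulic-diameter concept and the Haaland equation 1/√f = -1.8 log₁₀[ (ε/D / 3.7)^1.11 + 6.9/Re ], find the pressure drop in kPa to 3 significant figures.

Hydraulic diameter D_h = 4A/P = 4·(0.326·0.203)/(2·(0.326+0.203)) = 0.2647/1.058 = 0.2502 m.
Re = ρVD_h/μ = 1.14·1.8·0.2502/1.7e-05 = 3.02e+04.
ε/D_h = 0.00012/0.2502 = 0.00048; Haaland gives 1/√f = -1.8 log₁₀[4.84e-05+0.000228] = 6.404, so f = 0.02438.
ΔP = f(L/D_h)(ρV²/2) = 0.02438·152/0.2502·1.847 = 27.36 Pa.
ΔP = 0.0274 kPa.

ΔP ≈ 0.0274 kPa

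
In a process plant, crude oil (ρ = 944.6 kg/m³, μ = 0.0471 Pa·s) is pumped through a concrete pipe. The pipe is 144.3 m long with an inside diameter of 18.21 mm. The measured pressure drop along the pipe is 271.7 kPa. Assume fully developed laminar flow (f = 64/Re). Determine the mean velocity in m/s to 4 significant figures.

V ≈ 0.4143 m/s

For laminar flow, f = 64/Re with Re = ρVD/μ, so Darcy-Weisbach reduces to ΔP = 32μLV/D². Solving for V: V = ΔP·D²/(32μL) = 2.717e+05·(0.01821)²/(32·0.0471·144.3) = 0.4143 m/s.
Check: Re = ρVD/μ = 944.6·0.4143·0.01821/0.0471 = 151.3 < 2300, so the laminar assumption holds.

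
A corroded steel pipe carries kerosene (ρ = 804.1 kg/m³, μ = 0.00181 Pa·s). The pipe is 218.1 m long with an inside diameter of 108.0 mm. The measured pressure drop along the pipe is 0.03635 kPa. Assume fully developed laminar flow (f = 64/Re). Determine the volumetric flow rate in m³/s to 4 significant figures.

Q ≈ 3.075×10^-4 m³/s

For laminar flow, f = 64/Re with Re = ρVD/μ, so Darcy-Weisbach reduces to ΔP = 32μLV/D². Solving for V: V = ΔP·D²/(32μL) = 36.35·(0.108)²/(32·0.00181·218.1) = 0.03356 m/s.
Check: Re = ρVD/μ = 804.1·0.03356·0.108/0.00181 = 1610 < 2300, so the laminar assumption holds.
Q = V·A = 0.03356·(π/4·0.108²) = 0.0003075 m³/s = 3.075×10^-4 m³/s.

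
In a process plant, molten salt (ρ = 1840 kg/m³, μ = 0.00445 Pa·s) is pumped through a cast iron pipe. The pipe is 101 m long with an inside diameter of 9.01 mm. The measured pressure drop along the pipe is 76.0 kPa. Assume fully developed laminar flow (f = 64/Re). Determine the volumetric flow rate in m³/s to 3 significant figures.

For laminar flow, f = 64/Re with Re = ρVD/μ, so Darcy-Weisbach reduces to ΔP = 32μLV/D². Solving for V: V = ΔP·D²/(32μL) = 7.6e+04·(0.00901)²/(32·0.00445·101) = 0.429 m/s.
Check: Re = ρVD/μ = 1840·0.429·0.00901/0.00445 = 1598 < 2300, so the laminar assumption holds.
Q = V·A = 0.429·(π/4·0.00901²) = 2.735e-05 m³/s = 2.74×10^-5 m³/s.

Q ≈ 2.74×10^-5 m³/s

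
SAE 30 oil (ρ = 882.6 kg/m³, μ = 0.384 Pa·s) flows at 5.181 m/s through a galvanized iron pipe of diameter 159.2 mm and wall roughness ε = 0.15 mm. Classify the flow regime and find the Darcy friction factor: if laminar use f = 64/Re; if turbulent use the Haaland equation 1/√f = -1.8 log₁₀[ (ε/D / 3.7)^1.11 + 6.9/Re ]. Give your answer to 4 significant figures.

Re = ρVD/μ = 882.6·5.181·0.1592/0.384 = 1896.
Re < 2300 → laminar, so f = 64/Re = 0.03376 (roughness is irrelevant in laminar flow).

f ≈ 0.03376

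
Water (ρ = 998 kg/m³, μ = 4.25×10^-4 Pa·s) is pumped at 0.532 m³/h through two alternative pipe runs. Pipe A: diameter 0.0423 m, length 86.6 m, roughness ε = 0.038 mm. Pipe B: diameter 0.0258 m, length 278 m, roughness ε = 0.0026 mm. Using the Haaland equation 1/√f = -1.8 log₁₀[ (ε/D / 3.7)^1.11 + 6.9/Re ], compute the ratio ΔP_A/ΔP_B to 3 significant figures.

Pipe A: V = Q/A = 0.0001478/0.001405 = 0.1052 m/s; Re = 1.045e+04; ε/D = 0.000898; Haaland → f = 0.0317; ΔP_A = f(L/D)(ρV²/2) = 358.1 Pa.
Pipe B: V = Q/A = 0.0001478/0.0005228 = 0.2827 m/s; Re = 1.713e+04; ε/D = 0.000101; Haaland → f = 0.02693; ΔP_B = f(L/D)(ρV²/2) = 1.157e+04 Pa.
ΔP_A/ΔP_B = 358.1/1.157e+04 = 0.0310.

ΔP_A/ΔP_B ≈ 0.0310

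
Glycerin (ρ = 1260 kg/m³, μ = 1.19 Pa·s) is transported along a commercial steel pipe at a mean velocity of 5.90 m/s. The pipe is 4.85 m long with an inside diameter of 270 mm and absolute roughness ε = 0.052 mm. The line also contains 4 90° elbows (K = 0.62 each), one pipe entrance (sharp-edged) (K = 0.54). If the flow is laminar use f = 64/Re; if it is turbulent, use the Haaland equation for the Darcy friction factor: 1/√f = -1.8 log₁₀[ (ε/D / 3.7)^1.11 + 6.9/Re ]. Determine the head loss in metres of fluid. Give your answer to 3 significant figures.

Reynolds number Re = ρVD/μ = 1260 · 5.9 · 0.27 / 1.19 = 1687.
Re < 2300 → laminar flow, so f = 64/Re = 64/1687 = 0.03794 (the turbulent correlation is not needed).
Total minor-loss coefficient ΣK = 4·0.62 + 1·0.54 = 3.02.
ΔP = [f·L/D + ΣK]·(ρV²/2) = [0.03794·4.85/0.27 + 3.02]·(1260·5.9²/2) = [0.6816 + 3.02]·2.193e+04 = 8.118e+04 Pa.
Head loss h_f = ΔP/(ρg) = 8.118e+04/(1260·9.81) = 6.57 m.

h_f ≈ 6.57 m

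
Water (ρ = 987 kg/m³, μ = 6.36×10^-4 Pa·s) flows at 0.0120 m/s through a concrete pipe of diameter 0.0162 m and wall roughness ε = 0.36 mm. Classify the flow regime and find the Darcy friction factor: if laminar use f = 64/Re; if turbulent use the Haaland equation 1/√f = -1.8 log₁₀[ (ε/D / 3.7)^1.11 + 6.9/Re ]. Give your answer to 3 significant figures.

f ≈ 0.212

Re = ρVD/μ = 987·0.012·0.0162/0.000636 = 301.7.
Re < 2300 → laminar, so f = 64/Re = 0.2121 (roughness is irrelevant in laminar flow).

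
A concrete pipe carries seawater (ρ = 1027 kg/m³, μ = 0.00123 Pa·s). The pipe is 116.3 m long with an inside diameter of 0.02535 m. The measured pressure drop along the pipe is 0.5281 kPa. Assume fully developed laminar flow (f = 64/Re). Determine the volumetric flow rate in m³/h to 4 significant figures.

Q ≈ 0.1347 m³/h

For laminar flow, f = 64/Re with Re = ρVD/μ, so Darcy-Weisbach reduces to ΔP = 32μLV/D². Solving for V: V = ΔP·D²/(32μL) = 528.1·(0.02535)²/(32·0.00123·116.3) = 0.07414 m/s.
Check: Re = ρVD/μ = 1027·0.07414·0.02535/0.00123 = 1569 < 2300, so the laminar assumption holds.
Q = V·A = 0.07414·(π/4·0.02535²) = 3.742e-05 m³/s = 0.1347 m³/h.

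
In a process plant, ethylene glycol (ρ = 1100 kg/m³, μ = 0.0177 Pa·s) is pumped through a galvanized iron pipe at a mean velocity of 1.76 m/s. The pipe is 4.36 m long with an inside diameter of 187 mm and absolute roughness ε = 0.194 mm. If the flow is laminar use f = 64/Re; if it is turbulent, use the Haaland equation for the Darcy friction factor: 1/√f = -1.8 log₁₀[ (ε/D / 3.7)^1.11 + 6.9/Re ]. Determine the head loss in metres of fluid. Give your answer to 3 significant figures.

h_f ≈ 0.102 m

Reynolds number Re = ρVD/μ = 1100 · 1.76 · 0.187 / 0.0177 = 2.045e+04.
Re > 4000 → turbulent. Relative roughness ε/D = 0.000194/0.187 = 0.00104. Haaland: 1/√f = -1.8 log₁₀[(0.00104/3.7)^1.11 + 6.9/2.045e+04] = -1.8 log₁₀[0.000114 + 0.000337] = 6.022, so f = 0.02758.
Darcy-Weisbach: ΔP = f(L/D)(ρV²/2) = 0.02758·(4.36/0.187)·(1100·1.76²/2) = 0.02758·23.32·1704 = 1095 Pa.
Head loss h_f = ΔP/(ρg) = 1095/(1100·9.81) = 0.102 m.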